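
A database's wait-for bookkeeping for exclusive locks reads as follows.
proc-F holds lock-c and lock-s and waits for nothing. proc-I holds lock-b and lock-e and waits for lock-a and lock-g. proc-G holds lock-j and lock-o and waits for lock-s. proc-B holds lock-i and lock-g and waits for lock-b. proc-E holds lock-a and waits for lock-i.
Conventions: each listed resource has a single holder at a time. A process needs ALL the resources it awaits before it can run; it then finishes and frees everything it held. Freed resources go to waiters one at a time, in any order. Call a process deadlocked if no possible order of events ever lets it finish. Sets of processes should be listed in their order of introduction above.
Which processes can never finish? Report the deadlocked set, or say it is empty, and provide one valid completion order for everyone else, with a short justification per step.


Deadlocked: proc-I, proc-B and proc-E.
Key observation: proc-I -> proc-B -> proc-I is a circular wait — nothing in it can go first; proc-E is caught in further circular waits.
One completion order for the rest: proc-F, proc-G.
Check, step by step:
  proc-F: no waits; runs immediately, freeing lock-c and lock-s
  proc-G: everything it awaited (lock-s) is free; runs, freeing lock-j and lock-o


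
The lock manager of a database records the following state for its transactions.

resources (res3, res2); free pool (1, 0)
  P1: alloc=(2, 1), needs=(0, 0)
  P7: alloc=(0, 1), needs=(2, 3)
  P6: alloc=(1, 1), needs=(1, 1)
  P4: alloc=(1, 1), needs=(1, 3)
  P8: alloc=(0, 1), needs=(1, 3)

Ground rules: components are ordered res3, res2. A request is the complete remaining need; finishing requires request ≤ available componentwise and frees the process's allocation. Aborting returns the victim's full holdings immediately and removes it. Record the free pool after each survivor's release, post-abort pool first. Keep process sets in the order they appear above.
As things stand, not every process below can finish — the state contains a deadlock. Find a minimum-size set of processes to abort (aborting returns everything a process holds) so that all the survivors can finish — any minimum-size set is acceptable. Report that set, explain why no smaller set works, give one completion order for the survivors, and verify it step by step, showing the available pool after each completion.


The answer: abort P8.
Key observation: the returned (0, 1) from P8 is what brings P4 — unrunnable before, under any order — into play at step 3.
No smaller set exists: with zero aborts the deadlock remains.
The survivors complete as P6, P1, P4, P7. Step-by-step check (starting from the post-abort pool):
  pool = (1, 1)
  P6: need (1, 1) fits (1, 1); releases (1, 1), pool now (2, 2)
  P1: need (0, 0) fits (2, 2); releases (2, 1), pool now (4, 3)
  P4: need (1, 3) fits (4, 3); releases (1, 1), pool now (5, 4)
  P7: need (2, 3) fits (5, 4); releases (0, 1), pool now (5, 5)


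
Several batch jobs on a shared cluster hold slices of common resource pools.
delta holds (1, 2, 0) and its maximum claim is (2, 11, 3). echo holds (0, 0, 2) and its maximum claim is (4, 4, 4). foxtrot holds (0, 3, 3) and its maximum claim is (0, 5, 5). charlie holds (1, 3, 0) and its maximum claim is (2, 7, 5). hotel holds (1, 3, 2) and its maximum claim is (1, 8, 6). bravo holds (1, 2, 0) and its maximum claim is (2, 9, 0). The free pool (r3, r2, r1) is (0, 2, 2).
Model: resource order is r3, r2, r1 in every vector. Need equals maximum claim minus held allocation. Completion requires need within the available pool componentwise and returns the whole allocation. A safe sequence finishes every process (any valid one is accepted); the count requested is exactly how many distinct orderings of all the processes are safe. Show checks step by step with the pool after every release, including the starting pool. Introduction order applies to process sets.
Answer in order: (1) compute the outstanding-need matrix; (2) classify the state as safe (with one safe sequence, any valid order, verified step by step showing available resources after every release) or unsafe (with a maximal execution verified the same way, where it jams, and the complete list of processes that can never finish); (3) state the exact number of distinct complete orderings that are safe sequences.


(1) Remaining need (order r3, r2, r1):
  delta: (1, 9, 3)
  echo: (4, 4, 2)
  foxtrot: (0, 2, 2)
  charlie: (1, 4, 5)
  hotel: (0, 5, 4)
  bravo: (1, 7, 0)
(2) SAFE. One safe sequence: foxtrot, hotel, bravo, charlie, delta, echo.
Key observation: reading the order forward, foxtrot is the first process whose need (0, 2, 2) meets the free pool (0, 2, 2) exactly on a resource it requests.
Check, step by step:
  pool = (0, 2, 2)
  foxtrot: need (0, 2, 2) fits (0, 2, 2); releases (0, 3, 3), pool now (0, 5, 5)
  hotel: need (0, 5, 4) fits (0, 5, 5); releases (1, 3, 2), pool now (1, 8, 7)
  bravo: need (1, 7, 0) fits (1, 8, 7); releases (1, 2, 0), pool now (2, 10, 7)
  charlie: need (1, 4, 5) fits (2, 10, 7); releases (1, 3, 0), pool now (3, 13, 7)
  delta: need (1, 9, 3) fits (3, 13, 7); releases (1, 2, 0), pool now (4, 15, 7)
  echo: need (4, 4, 2) fits (4, 15, 7); releases (0, 0, 2), pool now (4, 15, 9)
(3) Precisely 4 of the possible complete orderings are safe sequences.


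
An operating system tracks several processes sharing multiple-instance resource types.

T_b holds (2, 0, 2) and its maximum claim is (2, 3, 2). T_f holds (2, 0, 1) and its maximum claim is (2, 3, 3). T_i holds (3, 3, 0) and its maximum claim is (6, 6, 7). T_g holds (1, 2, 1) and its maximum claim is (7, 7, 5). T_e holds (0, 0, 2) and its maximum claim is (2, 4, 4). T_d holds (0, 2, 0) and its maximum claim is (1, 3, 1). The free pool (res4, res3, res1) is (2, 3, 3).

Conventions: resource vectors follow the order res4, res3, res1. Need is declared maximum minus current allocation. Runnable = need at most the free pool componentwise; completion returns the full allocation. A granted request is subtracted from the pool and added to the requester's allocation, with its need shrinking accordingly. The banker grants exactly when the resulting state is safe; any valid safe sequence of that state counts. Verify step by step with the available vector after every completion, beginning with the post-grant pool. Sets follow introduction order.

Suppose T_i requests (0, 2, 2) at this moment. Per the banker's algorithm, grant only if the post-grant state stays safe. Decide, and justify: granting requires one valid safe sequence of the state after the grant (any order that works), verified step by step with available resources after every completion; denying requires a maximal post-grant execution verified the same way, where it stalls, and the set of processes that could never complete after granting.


DENY. Granting would leave the state unsafe.
Key observation: after T_d, T_b, T_f the pool peaks at (6, 3, 4), and each blocked process is short somewhere: T_i on res1; T_g on res3; T_e on res3.
Pretend the grant happened; the run T_d, T_b, T_f goes as far as possible. Verifying each step:
  pool = (2, 1, 1)
  T_d: need (1, 1, 1) fits (2, 1, 1); releases (0, 2, 0), pool now (2, 3, 1)
  T_b: need (0, 3, 0) fits (2, 3, 1); releases (2, 0, 2), pool now (4, 3, 3)
  T_f: need (0, 3, 2) fits (4, 3, 3); releases (2, 0, 1), pool now (6, 3, 4)
  T_i still needs (3, 1, 5) but only (6, 3, 4) is free — short on res1
  T_g still needs (6, 5, 4) but only (6, 3, 4) is free — short on res3
  T_e still needs (2, 4, 2) but only (6, 3, 4) is free — short on res3
Had the request been granted, T_i, T_g and T_e could never finish.


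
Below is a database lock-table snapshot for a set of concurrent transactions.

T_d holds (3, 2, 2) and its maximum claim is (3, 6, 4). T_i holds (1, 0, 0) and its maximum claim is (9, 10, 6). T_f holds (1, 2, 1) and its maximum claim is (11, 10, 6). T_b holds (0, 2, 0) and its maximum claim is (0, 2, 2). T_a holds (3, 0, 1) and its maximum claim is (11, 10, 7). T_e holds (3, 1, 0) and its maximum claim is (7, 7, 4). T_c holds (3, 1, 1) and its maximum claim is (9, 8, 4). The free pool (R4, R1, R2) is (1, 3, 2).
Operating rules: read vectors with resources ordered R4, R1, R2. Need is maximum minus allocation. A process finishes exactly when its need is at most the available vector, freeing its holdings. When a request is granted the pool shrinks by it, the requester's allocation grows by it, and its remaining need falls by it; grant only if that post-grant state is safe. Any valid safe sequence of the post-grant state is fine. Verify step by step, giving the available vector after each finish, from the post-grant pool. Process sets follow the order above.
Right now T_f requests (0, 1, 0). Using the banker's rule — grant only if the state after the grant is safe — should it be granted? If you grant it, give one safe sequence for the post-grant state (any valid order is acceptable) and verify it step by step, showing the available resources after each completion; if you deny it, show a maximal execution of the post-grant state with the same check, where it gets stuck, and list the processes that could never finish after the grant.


GRANT. The post-grant state is safe; one safe sequence: T_b, T_d, T_e, T_c, T_f, T_i, T_a.
Key observation: (1, 2, 2) free after granting still covers T_b first, and each release covers the next.
Verifying the post-grant state step by step:
  pool = (1, 2, 2)
  run T_b (needs (0, 0, 2), free (1, 2, 2)); after release of (0, 2, 0) the pool is (1, 4, 2)
  run T_d (needs (0, 4, 2), free (1, 4, 2)); after release of (3, 2, 2) the pool is (4, 6, 4)
  run T_e (needs (4, 6, 4), free (4, 6, 4)); after release of (3, 1, 0) the pool is (7, 7, 4)
  run T_c (needs (6, 7, 3), free (7, 7, 4)); after release of (3, 1, 1) the pool is (10, 8, 5)
  run T_f (needs (10, 7, 5), free (10, 8, 5)); after release of (1, 3, 1) the pool is (11, 11, 6)
  run T_i (needs (8, 10, 6), free (11, 11, 6)); after release of (1, 0, 0) the pool is (12, 11, 6)
  run T_a (needs (8, 10, 6), free (12, 11, 6)); after release of (3, 0, 1) the pool is (15, 11, 7)


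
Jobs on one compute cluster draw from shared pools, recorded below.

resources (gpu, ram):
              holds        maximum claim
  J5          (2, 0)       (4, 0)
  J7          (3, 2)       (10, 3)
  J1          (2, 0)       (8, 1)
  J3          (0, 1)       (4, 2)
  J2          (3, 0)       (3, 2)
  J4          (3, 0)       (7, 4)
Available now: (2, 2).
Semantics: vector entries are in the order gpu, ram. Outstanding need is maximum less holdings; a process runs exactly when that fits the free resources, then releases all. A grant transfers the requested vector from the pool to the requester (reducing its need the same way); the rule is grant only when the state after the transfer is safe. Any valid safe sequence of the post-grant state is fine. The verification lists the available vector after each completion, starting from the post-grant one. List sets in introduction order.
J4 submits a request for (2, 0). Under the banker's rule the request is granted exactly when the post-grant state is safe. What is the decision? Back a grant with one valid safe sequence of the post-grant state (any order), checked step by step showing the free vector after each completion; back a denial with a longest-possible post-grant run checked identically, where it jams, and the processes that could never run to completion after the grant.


DENY — the pretend-granted state is unsafe.
Key observation: after J2, J5, J3 the pool peaks at (5, 3), and each blocked process is short somewhere: J7 on gpu; J1 on gpu; J4 on ram.
After a pretend grant, a maximal execution: J2, J5, J3 — then nothing else fits. Step-by-step check:
  pool = (0, 2)
  J2: need (0, 2) fits (0, 2); releases (3, 0), pool now (3, 2)
  J5: need (2, 0) fits (3, 2); releases (2, 0), pool now (5, 2)
  J3: need (4, 1) fits (5, 2); releases (0, 1), pool now (5, 3)
  J7 cannot run: need (7, 1) vs free (5, 3) (insufficient gpu)
  J1 cannot run: need (6, 1) vs free (5, 3) (insufficient gpu)
  J4 cannot run: need (2, 4) vs free (5, 3) (insufficient ram)
Had the request been granted, J7, J1 and J4 could never finish.


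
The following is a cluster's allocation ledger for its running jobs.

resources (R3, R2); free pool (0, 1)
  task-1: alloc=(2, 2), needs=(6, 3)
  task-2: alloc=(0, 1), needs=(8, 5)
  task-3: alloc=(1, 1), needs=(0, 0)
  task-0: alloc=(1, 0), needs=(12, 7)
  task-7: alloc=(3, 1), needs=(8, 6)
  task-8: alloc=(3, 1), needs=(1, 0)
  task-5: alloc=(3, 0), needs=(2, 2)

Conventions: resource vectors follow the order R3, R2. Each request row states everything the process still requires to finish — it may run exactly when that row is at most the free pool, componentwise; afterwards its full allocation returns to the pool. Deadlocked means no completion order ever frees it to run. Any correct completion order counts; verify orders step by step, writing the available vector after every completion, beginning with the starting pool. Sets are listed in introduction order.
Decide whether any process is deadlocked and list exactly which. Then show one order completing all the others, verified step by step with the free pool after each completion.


The deadlocked set is empty.
Key observation: starting with task-3, each completion frees enough for the next — no one is permanently blocked.
The rest can finish in the order task-3, task-8, task-5, task-1, task-2, task-7, task-0. Verifying each step:
  pool = (0, 1)
  task-3 needs (0, 0) <= (0, 1) -> finishes; pool += (1, 1) = (1, 2)
  task-8 needs (1, 0) <= (1, 2) -> finishes; pool += (3, 1) = (4, 3)
  task-5 needs (2, 2) <= (4, 3) -> finishes; pool += (3, 0) = (7, 3)
  task-1 needs (6, 3) <= (7, 3) -> finishes; pool += (2, 2) = (9, 5)
  task-2 needs (8, 5) <= (9, 5) -> finishes; pool += (0, 1) = (9, 6)
  task-7 needs (8, 6) <= (9, 6) -> finishes; pool += (3, 1) = (12, 7)
  task-0 needs (12, 7) <= (12, 7) -> finishes; pool += (1, 0) = (13, 7)


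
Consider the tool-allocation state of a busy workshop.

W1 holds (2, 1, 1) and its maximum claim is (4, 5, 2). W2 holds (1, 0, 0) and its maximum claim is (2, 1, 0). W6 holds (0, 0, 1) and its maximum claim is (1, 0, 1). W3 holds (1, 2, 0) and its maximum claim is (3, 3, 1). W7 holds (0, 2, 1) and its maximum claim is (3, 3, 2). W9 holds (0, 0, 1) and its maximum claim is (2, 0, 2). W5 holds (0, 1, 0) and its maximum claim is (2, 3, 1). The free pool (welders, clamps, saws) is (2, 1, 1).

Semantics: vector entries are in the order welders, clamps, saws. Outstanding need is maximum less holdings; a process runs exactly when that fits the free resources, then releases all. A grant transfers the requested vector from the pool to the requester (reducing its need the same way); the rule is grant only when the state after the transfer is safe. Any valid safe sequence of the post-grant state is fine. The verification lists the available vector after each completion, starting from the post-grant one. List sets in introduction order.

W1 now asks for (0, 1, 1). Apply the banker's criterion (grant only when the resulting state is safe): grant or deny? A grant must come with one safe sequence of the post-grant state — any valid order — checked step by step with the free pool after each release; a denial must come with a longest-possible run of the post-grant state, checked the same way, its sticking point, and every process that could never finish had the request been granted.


DENY: after the grant no complete ordering would exist.
Key observation: the wall is clamps: completing W6, W9 brings the pool only to (2, 0, 2), and all the rest need more.
On the post-grant state, W6, W9 is a maximal run — nothing extends it. Walking it through:
  pool = (2, 0, 0)
  W6: need (1, 0, 0) fits (2, 0, 0); releases (0, 0, 1), pool now (2, 0, 1)
  W9: need (2, 0, 1) fits (2, 0, 1); releases (0, 0, 1), pool now (2, 0, 2)
  W1 cannot run: need (2, 3, 0) vs free (2, 0, 2) (insufficient clamps)
  W2 cannot run: need (1, 1, 0) vs free (2, 0, 2) (insufficient clamps)
  W3 cannot run: need (2, 1, 1) vs free (2, 0, 2) (insufficient clamps)
  W7 cannot run: need (3, 1, 1) vs free (2, 0, 2) (insufficient welders and clamps)
  W5 cannot run: need (2, 2, 1) vs free (2, 0, 2) (insufficient clamps)
Post-grant, the permanently blocked set is W1, W2, W3, W7 and W5.


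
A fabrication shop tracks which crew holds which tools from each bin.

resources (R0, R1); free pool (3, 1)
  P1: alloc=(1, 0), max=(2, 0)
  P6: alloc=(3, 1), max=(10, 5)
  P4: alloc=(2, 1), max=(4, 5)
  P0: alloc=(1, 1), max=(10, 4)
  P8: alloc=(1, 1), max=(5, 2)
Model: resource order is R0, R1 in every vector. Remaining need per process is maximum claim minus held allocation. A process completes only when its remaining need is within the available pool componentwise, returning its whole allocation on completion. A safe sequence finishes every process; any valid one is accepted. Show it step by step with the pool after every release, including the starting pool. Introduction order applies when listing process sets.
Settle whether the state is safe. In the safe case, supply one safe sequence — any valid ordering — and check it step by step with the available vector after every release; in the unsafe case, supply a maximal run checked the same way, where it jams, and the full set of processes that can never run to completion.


UNSAFE — no complete ordering exists.
Key observation: even finishing P1, P8 leaves just (5, 2) free — too little R1 for any of the remaining processes.
Going as far as possible: P1, P8; after that, nothing fits. Verifying each step:
  pool = (3, 1)
  P1: need (1, 0) fits (3, 1); releases (1, 0), pool now (4, 1)
  P8: need (4, 1) fits (4, 1); releases (1, 1), pool now (5, 2)
  P6 cannot run: need (7, 4) vs free (5, 2) (insufficient R0 and R1)
  P4 cannot run: need (2, 4) vs free (5, 2) (insufficient R1)
  P0 cannot run: need (9, 3) vs free (5, 2) (insufficient R0 and R1)
Processes that can never finish: P6, P4 and P0.


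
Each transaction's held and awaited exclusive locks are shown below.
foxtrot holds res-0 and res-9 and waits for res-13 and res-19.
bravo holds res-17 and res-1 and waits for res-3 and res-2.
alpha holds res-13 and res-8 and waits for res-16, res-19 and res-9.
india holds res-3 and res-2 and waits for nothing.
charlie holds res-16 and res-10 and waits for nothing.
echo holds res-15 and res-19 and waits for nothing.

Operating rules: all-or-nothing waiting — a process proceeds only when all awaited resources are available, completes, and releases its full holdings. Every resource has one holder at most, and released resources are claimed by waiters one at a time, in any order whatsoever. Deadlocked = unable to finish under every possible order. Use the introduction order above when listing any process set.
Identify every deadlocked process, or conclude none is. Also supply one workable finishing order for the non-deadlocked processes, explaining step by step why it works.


The deadlocked set is foxtrot and alpha.
Key observation: the wait chain closes on itself along foxtrot -> alpha -> foxtrot; no other process is dragged down with it.
The rest can finish in the order charlie, india, echo, bravo.
Check, step by step:
  charlie: no waits; runs immediately, freeing res-16 and res-10
  india: no waits; runs immediately, freeing res-3 and res-2
  echo: no waits; runs immediately, freeing res-15 and res-19
  bravo: everything it awaited (res-3 and res-2) is free; runs, freeing res-17 and res-1


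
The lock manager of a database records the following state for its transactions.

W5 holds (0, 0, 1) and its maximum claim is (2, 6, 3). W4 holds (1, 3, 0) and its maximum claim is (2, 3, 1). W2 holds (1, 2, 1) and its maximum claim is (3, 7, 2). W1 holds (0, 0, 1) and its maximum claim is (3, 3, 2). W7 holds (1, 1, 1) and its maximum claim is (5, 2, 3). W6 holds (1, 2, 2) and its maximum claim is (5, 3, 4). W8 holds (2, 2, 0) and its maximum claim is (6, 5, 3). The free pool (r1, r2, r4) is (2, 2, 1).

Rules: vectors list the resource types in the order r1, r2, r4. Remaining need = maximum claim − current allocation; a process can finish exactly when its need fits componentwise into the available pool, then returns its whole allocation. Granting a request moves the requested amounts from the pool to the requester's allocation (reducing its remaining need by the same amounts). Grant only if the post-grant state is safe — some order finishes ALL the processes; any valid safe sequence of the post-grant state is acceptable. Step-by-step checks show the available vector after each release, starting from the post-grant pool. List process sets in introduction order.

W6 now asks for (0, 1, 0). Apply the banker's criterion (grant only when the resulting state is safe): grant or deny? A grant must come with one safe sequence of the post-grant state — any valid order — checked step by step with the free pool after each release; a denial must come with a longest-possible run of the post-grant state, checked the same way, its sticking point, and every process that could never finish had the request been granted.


DENY. Granting would leave the state unsafe.
Key observation: after W4, W1 the pool peaks at (3, 4, 2), and each blocked process is short somewhere: W5 on r2; W2 on r2; W7 on r1; W6 on r1; W8 on r1, r4.
After a pretend grant, a maximal execution: W4, W1 — then nothing else fits. Walking it through:
  pool = (2, 1, 1)
  run W4 (needs (1, 0, 1), free (2, 1, 1)); after release of (1, 3, 0) the pool is (3, 4, 1)
  run W1 (needs (3, 3, 1), free (3, 4, 1)); after release of (0, 0, 1) the pool is (3, 4, 2)
  blocked: W5 wants (2, 6, 2), pool (3, 4, 2) — not enough r2
  blocked: W2 wants (2, 5, 1), pool (3, 4, 2) — not enough r2
  blocked: W7 wants (4, 1, 2), pool (3, 4, 2) — not enough r1
  blocked: W6 wants (4, 0, 2), pool (3, 4, 2) — not enough r1
  blocked: W8 wants (4, 3, 3), pool (3, 4, 2) — not enough r1 and r4
Post-grant, the permanently blocked set is W5, W2, W7, W6 and W8.


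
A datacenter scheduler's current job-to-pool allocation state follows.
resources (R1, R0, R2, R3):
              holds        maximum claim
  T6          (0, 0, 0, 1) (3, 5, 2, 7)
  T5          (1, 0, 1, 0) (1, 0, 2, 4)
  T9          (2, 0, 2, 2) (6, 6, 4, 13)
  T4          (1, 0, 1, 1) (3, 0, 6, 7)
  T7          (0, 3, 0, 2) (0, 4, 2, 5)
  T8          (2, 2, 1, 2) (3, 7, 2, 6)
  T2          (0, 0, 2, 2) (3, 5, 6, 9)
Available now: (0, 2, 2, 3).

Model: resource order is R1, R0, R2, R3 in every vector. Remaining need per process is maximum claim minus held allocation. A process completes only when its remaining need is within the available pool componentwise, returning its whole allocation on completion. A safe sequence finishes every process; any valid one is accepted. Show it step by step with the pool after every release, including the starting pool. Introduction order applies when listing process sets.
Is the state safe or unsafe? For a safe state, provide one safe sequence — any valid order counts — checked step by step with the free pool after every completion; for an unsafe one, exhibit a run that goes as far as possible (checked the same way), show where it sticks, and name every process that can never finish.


SAFE, for example via the order T7, T5, T8, T2, T4, T6, T9.
Key observation: reading the order forward, T7 is the first process whose need (0, 1, 2, 3) meets the free pool (0, 2, 2, 3) exactly on a resource it requests.
Walking it through:
  pool = (0, 2, 2, 3)
  T7 needs (0, 1, 2, 3) <= (0, 2, 2, 3) -> finishes; pool += (0, 3, 0, 2) = (0, 5, 2, 5)
  T5 needs (0, 0, 1, 4) <= (0, 5, 2, 5) -> finishes; pool += (1, 0, 1, 0) = (1, 5, 3, 5)
  T8 needs (1, 5, 1, 4) <= (1, 5, 3, 5) -> finishes; pool += (2, 2, 1, 2) = (3, 7, 4, 7)
  T2 needs (3, 5, 4, 7) <= (3, 7, 4, 7) -> finishes; pool += (0, 0, 2, 2) = (3, 7, 6, 9)
  T4 needs (2, 0, 5, 6) <= (3, 7, 6, 9) -> finishes; pool += (1, 0, 1, 1) = (4, 7, 7, 10)
  T6 needs (3, 5, 2, 6) <= (4, 7, 7, 10) -> finishes; pool += (0, 0, 0, 1) = (4, 7, 7, 11)
  T9 needs (4, 6, 2, 11) <= (4, 7, 7, 11) -> finishes; pool += (2, 0, 2, 2) = (6, 7, 9, 13)


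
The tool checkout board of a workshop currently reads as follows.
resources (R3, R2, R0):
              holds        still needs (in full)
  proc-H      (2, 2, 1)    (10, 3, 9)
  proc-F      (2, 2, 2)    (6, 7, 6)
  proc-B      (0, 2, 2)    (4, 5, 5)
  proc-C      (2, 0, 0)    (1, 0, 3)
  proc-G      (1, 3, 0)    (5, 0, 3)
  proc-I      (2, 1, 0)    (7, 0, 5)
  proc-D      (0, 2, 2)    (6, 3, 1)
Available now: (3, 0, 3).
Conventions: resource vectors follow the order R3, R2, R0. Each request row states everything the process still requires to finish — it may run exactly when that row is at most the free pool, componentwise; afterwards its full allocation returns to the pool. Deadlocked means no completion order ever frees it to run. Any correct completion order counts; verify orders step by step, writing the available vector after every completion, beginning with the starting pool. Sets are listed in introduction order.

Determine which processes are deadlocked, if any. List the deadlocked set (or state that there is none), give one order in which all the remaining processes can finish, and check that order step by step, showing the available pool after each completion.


Nothing here is deadlocked.
Key observation: proc-C can run right away; the returned allocation unlocks the remaining processes in turn.
A valid finishing order for the others: proc-C, proc-G, proc-D, proc-B, proc-F, proc-I, proc-H. Check, step by step:
  pool = (3, 0, 3)
  proc-C: need (1, 0, 3) fits (3, 0, 3); releases (2, 0, 0), pool now (5, 0, 3)
  proc-G: need (5, 0, 3) fits (5, 0, 3); releases (1, 3, 0), pool now (6, 3, 3)
  proc-D: need (6, 3, 1) fits (6, 3, 3); releases (0, 2, 2), pool now (6, 5, 5)
  proc-B: need (4, 5, 5) fits (6, 5, 5); releases (0, 2, 2), pool now (6, 7, 7)
  proc-F: need (6, 7, 6) fits (6, 7, 7); releases (2, 2, 2), pool now (8, 9, 9)
  proc-I: need (7, 0, 5) fits (8, 9, 9); releases (2, 1, 0), pool now (10, 10, 9)
  proc-H: need (10, 3, 9) fits (10, 10, 9); releases (2, 2, 1), pool now (12, 12, 10)


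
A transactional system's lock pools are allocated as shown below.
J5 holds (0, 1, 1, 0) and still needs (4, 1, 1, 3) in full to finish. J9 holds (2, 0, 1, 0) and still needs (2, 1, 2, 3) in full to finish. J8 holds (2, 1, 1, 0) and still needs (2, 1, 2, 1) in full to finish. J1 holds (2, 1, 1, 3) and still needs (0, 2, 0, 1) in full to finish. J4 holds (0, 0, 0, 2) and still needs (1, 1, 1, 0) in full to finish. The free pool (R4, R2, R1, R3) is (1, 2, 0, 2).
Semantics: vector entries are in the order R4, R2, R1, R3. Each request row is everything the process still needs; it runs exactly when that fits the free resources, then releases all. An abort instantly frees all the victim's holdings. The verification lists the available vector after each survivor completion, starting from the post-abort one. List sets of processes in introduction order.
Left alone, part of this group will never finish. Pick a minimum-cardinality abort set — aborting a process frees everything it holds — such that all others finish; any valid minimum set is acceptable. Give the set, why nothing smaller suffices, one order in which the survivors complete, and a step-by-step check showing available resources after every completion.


The answer: abort J9.
Key observation: no ordering could ever have run J5 before the abort of J9; with (2, 0, 1, 0) back in the pool it fits at step 2.
No smaller set exists: with zero aborts the deadlock remains.
Survivors finish in the order: J1, J5, J8, J4. Walking it through (pool after the aborts first):
  pool = (3, 2, 1, 2)
  run J1 (needs (0, 2, 0, 1), free (3, 2, 1, 2)); after release of (2, 1, 1, 3) the pool is (5, 3, 2, 5)
  run J5 (needs (4, 1, 1, 3), free (5, 3, 2, 5)); after release of (0, 1, 1, 0) the pool is (5, 4, 3, 5)
  run J8 (needs (2, 1, 2, 1), free (5, 4, 3, 5)); after release of (2, 1, 1, 0) the pool is (7, 5, 4, 5)
  run J4 (needs (1, 1, 1, 0), free (7, 5, 4, 5)); after release of (0, 0, 0, 2) the pool is (7, 5, 4, 7)


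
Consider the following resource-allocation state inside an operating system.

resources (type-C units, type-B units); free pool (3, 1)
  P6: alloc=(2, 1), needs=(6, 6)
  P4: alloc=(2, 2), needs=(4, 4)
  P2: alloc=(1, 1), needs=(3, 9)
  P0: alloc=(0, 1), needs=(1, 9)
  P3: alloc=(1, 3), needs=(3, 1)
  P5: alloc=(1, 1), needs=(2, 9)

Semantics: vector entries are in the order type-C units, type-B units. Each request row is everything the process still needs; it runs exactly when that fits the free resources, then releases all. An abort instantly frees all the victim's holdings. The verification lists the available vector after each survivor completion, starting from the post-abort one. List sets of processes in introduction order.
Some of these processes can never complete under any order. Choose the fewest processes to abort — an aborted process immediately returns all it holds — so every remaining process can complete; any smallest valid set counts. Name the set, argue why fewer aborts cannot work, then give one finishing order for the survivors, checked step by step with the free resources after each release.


Abort P2 and P0.
Key observation: the deadlocked P5 becomes finishable only because P2 and P0 released (1, 2); it completes at step 4 below.
No one abort is enough; case by case: P6 alone leaves P2 blocked (short on type-B units); P4 alone leaves P2 blocked (short on type-B units); P2 alone leaves P0 blocked (short on type-B units); P0 alone leaves P2 blocked (short on type-B units); P3 alone leaves P2 blocked (short on type-B units); P5 alone leaves P2 blocked (short on type-B units).
Survivors finish in the order: P3, P4, P6, P5. Verifying each step (pool after the aborts first):
  pool = (4, 3)
  P3 needs (3, 1) <= (4, 3) -> finishes; pool += (1, 3) = (5, 6)
  P4 needs (4, 4) <= (5, 6) -> finishes; pool += (2, 2) = (7, 8)
  P6 needs (6, 6) <= (7, 8) -> finishes; pool += (2, 1) = (9, 9)
  P5 needs (2, 9) <= (9, 9) -> finishes; pool += (1, 1) = (10, 10)


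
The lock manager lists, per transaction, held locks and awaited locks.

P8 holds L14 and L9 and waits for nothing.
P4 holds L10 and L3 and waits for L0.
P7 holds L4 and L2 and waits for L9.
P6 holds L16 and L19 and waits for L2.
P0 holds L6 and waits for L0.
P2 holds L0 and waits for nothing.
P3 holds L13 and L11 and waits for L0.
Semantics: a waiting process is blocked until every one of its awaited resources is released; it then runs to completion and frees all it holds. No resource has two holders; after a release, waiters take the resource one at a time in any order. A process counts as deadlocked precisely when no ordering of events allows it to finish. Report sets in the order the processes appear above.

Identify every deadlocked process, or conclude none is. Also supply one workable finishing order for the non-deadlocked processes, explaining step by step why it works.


The deadlocked set is empty.
Key observation: every chain of waits terminates; starting from the processes that wait on nothing, all the rest unlock in turn.
One completion order for the rest: P2, P3, P8, P7, P6, P0, P4.
Verifying each step:
  P2: no waits; runs immediately, freeing L0
  P3: everything it awaited (L0) is free; runs, freeing L13 and L11
  P8: no waits; runs immediately, freeing L14 and L9
  P7: everything it awaited (L9) is free; runs, freeing L4 and L2
  P6: everything it awaited (L2) is free; runs, freeing L16 and L19
  P0: everything it awaited (L0) is free; runs, freeing L6
  P4: everything it awaited (L0) is free; runs, freeing L10 and L3


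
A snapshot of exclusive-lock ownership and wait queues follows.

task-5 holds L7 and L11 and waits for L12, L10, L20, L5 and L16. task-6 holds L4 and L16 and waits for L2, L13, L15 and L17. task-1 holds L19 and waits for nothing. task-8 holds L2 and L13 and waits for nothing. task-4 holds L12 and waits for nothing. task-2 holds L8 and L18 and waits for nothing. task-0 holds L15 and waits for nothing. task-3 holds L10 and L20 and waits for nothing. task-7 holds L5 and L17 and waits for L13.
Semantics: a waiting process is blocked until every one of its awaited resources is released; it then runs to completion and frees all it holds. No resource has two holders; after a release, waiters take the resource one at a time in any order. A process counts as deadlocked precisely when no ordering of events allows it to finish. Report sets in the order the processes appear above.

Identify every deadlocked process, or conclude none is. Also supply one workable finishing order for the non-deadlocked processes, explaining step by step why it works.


No process is deadlocked.
Key observation: there is no circular wait here — follow any chain and it reaches a process that is free to run now.
A valid finishing order for the others: task-0, task-3, task-8, task-4, task-2, task-1, task-7, task-6, task-5.
Verifying each step:
  run task-0 (it waits on nothing); releases L15
  run task-3 (it waits on nothing); releases L10 and L20
  run task-8 (it waits on nothing); releases L2 and L13
  run task-4 (it waits on nothing); releases L12
  run task-2 (it waits on nothing); releases L8 and L18
  run task-1 (it waits on nothing); releases L19
  task-7 waits on L13 — all released -> runs and releases L5 and L17
  task-6 waits on L2, L13, L15 and L17 — all released -> runs and releases L4 and L16
  task-5 waits on L12, L10, L20, L5 and L16 — all released -> runs and releases L7 and L11


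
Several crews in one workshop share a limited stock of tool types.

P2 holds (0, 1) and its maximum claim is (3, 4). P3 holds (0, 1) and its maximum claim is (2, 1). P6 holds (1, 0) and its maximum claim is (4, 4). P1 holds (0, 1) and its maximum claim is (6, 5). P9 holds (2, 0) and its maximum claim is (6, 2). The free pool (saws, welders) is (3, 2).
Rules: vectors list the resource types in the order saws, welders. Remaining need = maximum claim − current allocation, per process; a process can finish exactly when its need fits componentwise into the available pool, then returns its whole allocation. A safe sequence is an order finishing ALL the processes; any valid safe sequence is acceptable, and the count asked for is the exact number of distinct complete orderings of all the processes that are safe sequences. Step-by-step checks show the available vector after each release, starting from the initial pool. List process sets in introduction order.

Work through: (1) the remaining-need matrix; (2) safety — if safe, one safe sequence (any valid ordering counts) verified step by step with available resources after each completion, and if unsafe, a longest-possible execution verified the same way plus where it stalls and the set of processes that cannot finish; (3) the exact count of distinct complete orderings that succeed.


(1) Need matrix, components ordered saws, welders:
  P2: (3, 3)
  P3: (2, 0)
  P6: (3, 4)
  P1: (6, 4)
  P9: (4, 2)
(2) SAFE. One safe sequence: P3, P2, P6, P9, P1.
Key observation: the order's first zero-slack moment is P2 ((3, 3) needed, (3, 3) free — a requested resource with nothing to spare).
Check, step by step:
  pool = (3, 2)
  P3: need (2, 0) fits (3, 2); releases (0, 1), pool now (3, 3)
  P2: need (3, 3) fits (3, 3); releases (0, 1), pool now (3, 4)
  P6: need (3, 4) fits (3, 4); releases (1, 0), pool now (4, 4)
  P9: need (4, 2) fits (4, 4); releases (2, 0), pool now (6, 4)
  P1: need (6, 4) fits (6, 4); releases (0, 1), pool now (6, 5)
(3) Exactly 1 of the possible complete orderings is a safe sequence.


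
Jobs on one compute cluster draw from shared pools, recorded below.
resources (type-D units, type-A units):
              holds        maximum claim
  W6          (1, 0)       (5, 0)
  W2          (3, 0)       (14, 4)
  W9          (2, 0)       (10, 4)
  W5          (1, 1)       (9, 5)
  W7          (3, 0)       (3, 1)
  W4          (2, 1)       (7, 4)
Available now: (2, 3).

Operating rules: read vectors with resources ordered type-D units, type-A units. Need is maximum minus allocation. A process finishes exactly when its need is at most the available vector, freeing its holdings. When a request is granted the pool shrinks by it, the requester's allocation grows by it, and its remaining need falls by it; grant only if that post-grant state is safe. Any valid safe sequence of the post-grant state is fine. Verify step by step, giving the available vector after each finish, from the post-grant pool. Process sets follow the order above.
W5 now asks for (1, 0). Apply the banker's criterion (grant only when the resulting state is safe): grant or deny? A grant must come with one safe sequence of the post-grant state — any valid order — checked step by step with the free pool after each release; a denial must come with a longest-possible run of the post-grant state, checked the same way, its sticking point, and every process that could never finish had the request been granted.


GRANT — the state after the grant stays safe, e.g. via W7, W6, W4, W5, W9, W2.
Key observation: post-grant, (1, 3) remains, and an order beginning with W7 completes everyone.
Verifying the post-grant state step by step:
  pool = (1, 3)
  W7 needs (0, 1) <= (1, 3) -> finishes; pool += (3, 0) = (4, 3)
  W6 needs (4, 0) <= (4, 3) -> finishes; pool += (1, 0) = (5, 3)
  W4 needs (5, 3) <= (5, 3) -> finishes; pool += (2, 1) = (7, 4)
  W5 needs (7, 4) <= (7, 4) -> finishes; pool += (2, 1) = (9, 5)
  W9 needs (8, 4) <= (9, 5) -> finishes; pool += (2, 0) = (11, 5)
  W2 needs (11, 4) <= (11, 5) -> finishes; pool += (3, 0) = (14, 5)


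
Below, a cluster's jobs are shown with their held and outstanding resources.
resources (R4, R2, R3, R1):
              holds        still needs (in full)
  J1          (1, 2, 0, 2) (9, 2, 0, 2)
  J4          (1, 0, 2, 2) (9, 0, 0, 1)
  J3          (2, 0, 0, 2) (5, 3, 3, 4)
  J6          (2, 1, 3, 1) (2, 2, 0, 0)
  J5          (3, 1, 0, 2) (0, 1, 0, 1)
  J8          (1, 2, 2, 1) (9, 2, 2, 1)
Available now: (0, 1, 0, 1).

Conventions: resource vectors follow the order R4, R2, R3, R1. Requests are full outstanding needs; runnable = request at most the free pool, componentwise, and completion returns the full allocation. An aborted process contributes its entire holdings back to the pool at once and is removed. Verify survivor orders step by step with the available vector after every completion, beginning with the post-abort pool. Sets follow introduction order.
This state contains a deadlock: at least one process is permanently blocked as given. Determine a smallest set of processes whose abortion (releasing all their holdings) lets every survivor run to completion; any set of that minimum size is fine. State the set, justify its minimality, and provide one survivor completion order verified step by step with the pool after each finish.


Abort J4 and J8.
Key observation: J1 could never have finished before the abort; with (2, 2, 4, 3) returned by J4 and J8, it fits at step 4.
Minimality, checking each single-abort alternative: J1 alone leaves J4 blocked (short on R4); J4 alone leaves J1 blocked (short on R4); J3 alone leaves J1 blocked (short on R4); J6 alone leaves J1 blocked (short on R4); J5 alone leaves J1 blocked (short on R4); J8 alone leaves J1 blocked (short on R4).
Survivors finish in the order: J5, J6, J3, J1. Verifying each step (pool after the aborts first):
  pool = (2, 3, 4, 4)
  run J5 (needs (0, 1, 0, 1), free (2, 3, 4, 4)); after release of (3, 1, 0, 2) the pool is (5, 4, 4, 6)
  run J6 (needs (2, 2, 0, 0), free (5, 4, 4, 6)); after release of (2, 1, 3, 1) the pool is (7, 5, 7, 7)
  run J3 (needs (5, 3, 3, 4), free (7, 5, 7, 7)); after release of (2, 0, 0, 2) the pool is (9, 5, 7, 9)
  run J1 (needs (9, 2, 0, 2), free (9, 5, 7, 9)); after release of (1, 2, 0, 2) the pool is (10, 7, 7, 11)


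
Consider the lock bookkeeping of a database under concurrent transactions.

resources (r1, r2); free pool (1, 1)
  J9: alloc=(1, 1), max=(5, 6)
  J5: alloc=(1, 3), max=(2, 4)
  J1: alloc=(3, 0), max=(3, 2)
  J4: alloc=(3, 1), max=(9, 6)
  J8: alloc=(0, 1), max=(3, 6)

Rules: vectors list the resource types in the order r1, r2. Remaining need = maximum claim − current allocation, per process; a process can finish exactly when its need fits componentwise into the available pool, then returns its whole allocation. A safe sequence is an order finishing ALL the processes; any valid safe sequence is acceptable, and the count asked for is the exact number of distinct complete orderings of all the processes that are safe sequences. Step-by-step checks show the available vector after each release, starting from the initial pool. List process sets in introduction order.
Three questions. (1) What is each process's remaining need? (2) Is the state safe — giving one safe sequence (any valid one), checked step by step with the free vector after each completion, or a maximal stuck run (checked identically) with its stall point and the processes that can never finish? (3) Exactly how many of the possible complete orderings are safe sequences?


(1) Outstanding need per process (order r1, r2):
  J9: (4, 5)
  J5: (1, 1)
  J1: (0, 2)
  J4: (6, 5)
  J8: (3, 5)
(2) UNSAFE — no complete ordering exists.
Key observation: once J5, J1 finish, the pool peaks at (5, 4) — and every remaining process still needs more r2 than that.
Going as far as possible: J5, J1; after that, nothing fits. Walking it through:
  pool = (1, 1)
  J5: need (1, 1) fits (1, 1); releases (1, 3), pool now (2, 4)
  J1: need (0, 2) fits (2, 4); releases (3, 0), pool now (5, 4)
  J9 cannot run: need (4, 5) vs free (5, 4) (insufficient r2)
  J4 cannot run: need (6, 5) vs free (5, 4) (insufficient r1 and r2)
  J8 cannot run: need (3, 5) vs free (5, 4) (insufficient r2)
Permanently blocked: J9, J4 and J8.
(3) Precisely 0 of the possible complete orderings are safe sequences.
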